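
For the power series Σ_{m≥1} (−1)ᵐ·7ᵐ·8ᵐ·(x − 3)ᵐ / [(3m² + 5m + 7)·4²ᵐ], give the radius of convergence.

By the ratio test, |a_{m+1}/a_m| = [(3m² + 5m + 7)/(3(m+1)² + 5(m+1) + 7)] · 7·8/16 → 7/2.
Thus R = 1/(7/2) = 2/7.

R = 2/7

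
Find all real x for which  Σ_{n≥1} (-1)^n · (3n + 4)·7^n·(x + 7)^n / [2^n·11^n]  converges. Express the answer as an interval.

(-71/7, -27/7)

Ratio test: |a_{n+1}/a_n| = [(3(n+1) + 4)/(3n + 4)] · 7/(2·11) → 7/22 as n → ∞.
Thus R = 1/(7/22) = 22/7.
Endpoint x = -27/7: the terms do not tend to 0, so the series diverges.
Endpoint x = -71/7: the terms have absolute value of order n, which does not tend to 0, so the series diverges by the divergence test.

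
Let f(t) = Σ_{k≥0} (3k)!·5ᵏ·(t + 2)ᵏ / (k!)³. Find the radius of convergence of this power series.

R = 1/135

Apply the ratio test: |a_{k+1}| / |a_k| = (3k+1)·(3k+2)·(3k+3)/(k+1)³ · 5, which tends to 135 as k → ∞.
The series converges when 135 · |t + 2| < 1, giving R = 1/135.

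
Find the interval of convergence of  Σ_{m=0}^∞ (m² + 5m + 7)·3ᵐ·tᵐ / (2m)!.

Apply the ratio test: |a_{m+1}| / |a_m| = ((m+1)² + 5(m+1) + 7)/(m² + 5m + 7) · 3 · 1/[(2m+1)·(2m+2)], which tends to 0 as m → ∞.
The limit is 0, so the series converges for all t; R = ∞.

(−∞, ∞)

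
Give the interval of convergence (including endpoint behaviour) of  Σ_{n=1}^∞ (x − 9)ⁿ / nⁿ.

By the Cauchy root test, |a_n|^(1/n) = 1/n → 0.
The limit is 0 for every x, so R = ∞.

(−∞, ∞)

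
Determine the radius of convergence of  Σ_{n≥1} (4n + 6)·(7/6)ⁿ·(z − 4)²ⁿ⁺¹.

R = √42/7

By the ratio test, |a_{n+1}/a_n| = [(4(n+1) + 6)/(4n + 6)] · 7/6 → 7/6.
Since the exponent of (z − 4) increases by 2 each term, convergence requires |z − 4|² < 6/7, hence R = √42/7.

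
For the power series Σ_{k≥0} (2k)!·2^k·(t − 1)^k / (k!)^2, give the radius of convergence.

Ratio test: |a_{k+1}/a_k| = (2k+1)·(2k+2)/(k+1)² · 2 → 8 as k → ∞.
The series converges when 8 · |t − 1| < 1, giving R = 1/8.

R = 1/8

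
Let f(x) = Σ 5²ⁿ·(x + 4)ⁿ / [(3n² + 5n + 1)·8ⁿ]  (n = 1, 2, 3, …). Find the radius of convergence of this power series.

R = 8/25

Ratio test: |a_{n+1}/a_n| = [(3n² + 5n + 1)/(3(n+1)² + 5(n+1) + 1)] · 25/8 → 25/8 as n → ∞.
Convergence for |x + 4| · 25/8 < 1, i.e. |x + 4| < 8/25. So R = 8/25.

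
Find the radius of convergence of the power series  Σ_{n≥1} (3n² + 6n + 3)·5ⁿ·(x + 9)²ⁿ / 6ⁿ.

R = √30/5

By the ratio test, |a_{n+1}/a_n| = [(3(n+1)² + 6(n+1) + 3)/(3n² + 6n + 3)] · 5/6 → 5/6.
Successive powers of (x + 9) differ by 2, so the series converges when |x + 9|² · 5/6 < 1, i.e. |x + 9| < √(6/5). So R = √30/5.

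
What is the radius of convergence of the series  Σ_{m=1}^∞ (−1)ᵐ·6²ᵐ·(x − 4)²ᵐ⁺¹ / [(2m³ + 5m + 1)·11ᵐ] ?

By the ratio test, |a_{m+1}/a_m| = [(2m³ + 5m + 1)/(2(m+1)³ + 5(m+1) + 1)] · 36/11 → 36/11.
Successive powers of (x − 4) differ by 2, so the series converges when |x − 4|² · 36/11 < 1, i.e. |x − 4| < √(11/36). So R = √11/6.

R = √11/6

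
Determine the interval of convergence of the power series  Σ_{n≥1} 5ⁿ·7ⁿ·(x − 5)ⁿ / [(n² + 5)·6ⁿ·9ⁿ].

[121/35, 229/35]

By the ratio test, |a_{n+1}/a_n| = [(n² + 5)/((n+1)² + 5)] · 5·7/(6·9) → 35/54.
Thus R = 1/(35/54) = 54/35.
When x = 229/35, the terms are on the order of 1/n², so the series converges absolutely by comparison with the p-series (p = 2 > 1).
When x = 121/35, absolute convergence follows by limit comparison with Σ 1/n².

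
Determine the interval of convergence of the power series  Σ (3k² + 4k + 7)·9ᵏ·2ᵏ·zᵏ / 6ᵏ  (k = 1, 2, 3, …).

The ratio of consecutive coefficients is [(3(k+1)² + 4(k+1) + 7)/(3k² + 4k + 7)] · 9·2/6 → 3.
Convergence for |z| · 3 < 1, i.e. |z| < 1/3. So R = 1/3.
When z = 1/3, the terms have absolute value of order k², which does not tend to 0, so the series diverges by the divergence test.
Endpoint z = -1/3: the terms do not tend to 0, so the series diverges.

(-1/3, 1/3)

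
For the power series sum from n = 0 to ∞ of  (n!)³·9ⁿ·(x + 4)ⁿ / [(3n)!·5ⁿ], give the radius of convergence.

By the ratio test, |a_{n+1}/a_n| = (n+1)³/[(3n+1)·(3n+2)·(3n+3)] · 9/5 → 1/15.
Hence the series converges for |x + 4| < 1/(1/15) = 15, so the radius of convergence is 15.

R = 15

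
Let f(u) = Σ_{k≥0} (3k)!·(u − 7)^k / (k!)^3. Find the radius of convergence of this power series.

Apply the ratio test: |a_{k+1}| / |a_k| = (3k+1)·(3k+2)·(3k+3)/(k+1)³, which tends to 27 as k → ∞.
The series converges when 27 · |u − 7| < 1, giving R = 1/27.

R = 1/27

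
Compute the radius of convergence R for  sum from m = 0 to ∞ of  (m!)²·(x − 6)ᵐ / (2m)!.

R = 4

By the ratio test, |a_{m+1}/a_m| = (m+1)²/[(2m+1)·(2m+2)] → 1/4.
Convergence for |x − 6| · 1/4 < 1, i.e. |x − 6| < 4. So R = 4.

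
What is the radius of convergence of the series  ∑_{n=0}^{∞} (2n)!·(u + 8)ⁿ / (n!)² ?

R = 1/4

By the ratio test, |a_{n+1}/a_n| = (2n+1)·(2n+2)/(n+1)² → 4.
Hence the series converges for |u + 8| < 1/(4) = 1/4, so the radius of convergence is 1/4.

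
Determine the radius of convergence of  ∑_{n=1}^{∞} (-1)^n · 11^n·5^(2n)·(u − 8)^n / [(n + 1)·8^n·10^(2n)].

R = 32/11

The ratio of consecutive coefficients is [(n + 1)/((n+1) + 1)] · 11·25/(8·100) → 11/32.
Convergence for |u − 8| · 11/32 < 1, i.e. |u − 8| < 32/11. So R = 32/11.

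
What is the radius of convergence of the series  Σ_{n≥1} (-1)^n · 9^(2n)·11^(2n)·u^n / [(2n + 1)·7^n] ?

By the ratio test, |a_{n+1}/a_n| = [(2n + 1)/(2(n+1) + 1)] · 81·121/7 → 9801/7.
Convergence for |u| · 9801/7 < 1, i.e. |u| < 7/9801. So R = 7/9801.

R = 7/9801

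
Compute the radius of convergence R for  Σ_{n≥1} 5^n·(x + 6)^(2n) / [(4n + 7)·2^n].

By the ratio test, |a_{n+1}/a_n| = [(4n + 7)/(4(n+1) + 7)] · 5/2 → 5/2.
Since the exponent of (x + 6) increases by 2 each term, convergence requires |x + 6|² < 2/5, hence R = √10/5.

R = √10/5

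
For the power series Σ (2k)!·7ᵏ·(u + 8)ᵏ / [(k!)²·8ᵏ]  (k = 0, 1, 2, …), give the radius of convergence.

R = 2/7

Ratio test: |a_{k+1}/a_k| = (2k+1)·(2k+2)/(k+1)² · 7/8 → 7/2 as k → ∞.
Hence the series converges for |u + 8| < 1/(7/2) = 2/7, so the radius of convergence is 2/7.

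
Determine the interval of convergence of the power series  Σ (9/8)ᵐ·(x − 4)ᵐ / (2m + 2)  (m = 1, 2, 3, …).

Apply the ratio test: |a_{m+1}| / |a_m| = [(2m + 2)/(2(m+1) + 2)] · 9/8, which tends to 9/8 as m → ∞.
The series converges when 9/8 · |x − 4| < 1, giving R = 8/9.
Check x = 44/9: the terms behave like c/m; limit comparison with the harmonic series gives divergence.
Endpoint x = 28/9: the terms alternate in sign and decrease monotonically to 0 in absolute value (size ~ c/m), so the alternating series test gives convergence.

[28/9, 44/9)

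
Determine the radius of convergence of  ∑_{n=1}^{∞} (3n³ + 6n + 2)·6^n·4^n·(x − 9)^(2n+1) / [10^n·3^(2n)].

Ratio test: |a_{n+1}/a_n| = [(3(n+1)³ + 6(n+1) + 2)/(3n³ + 6n + 2)] · 6·4/(10·9) → 4/15 as n → ∞.
Successive powers of (x − 9) differ by 2, so the series converges when |x − 9|² · 4/15 < 1, i.e. |x − 9| < √(15/4). So R = √15/2.

R = √15/2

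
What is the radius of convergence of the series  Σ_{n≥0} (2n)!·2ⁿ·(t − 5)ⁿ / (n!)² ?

Apply the ratio test: |a_{n+1}| / |a_n| = (2n+1)·(2n+2)/(n+1)² · 2, which tends to 8 as n → ∞.
Thus R = 1/(8) = 1/8.

R = 1/8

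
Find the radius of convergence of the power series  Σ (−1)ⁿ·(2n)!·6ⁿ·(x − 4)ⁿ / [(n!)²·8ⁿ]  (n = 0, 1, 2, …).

R = 1/3

The ratio of consecutive coefficients is (2n+1)·(2n+2)/(n+1)² · 6/8 → 3.
Hence the series converges for |x − 4| < 1/(3) = 1/3, so the radius of convergence is 1/3.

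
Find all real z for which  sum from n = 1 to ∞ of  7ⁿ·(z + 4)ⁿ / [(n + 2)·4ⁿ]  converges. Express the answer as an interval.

[-32/7, -24/7)

By the ratio test, |a_{n+1}/a_n| = [(n + 2)/((n+1) + 2)] · 7/4 → 7/4.
Thus R = 1/(7/4) = 4/7.
Endpoint z = -24/7: comparison with the harmonic series Σ 1/n shows the series diverges.
Endpoint z = -32/7: convergence follows from the alternating series test (terms decrease monotonically to 0).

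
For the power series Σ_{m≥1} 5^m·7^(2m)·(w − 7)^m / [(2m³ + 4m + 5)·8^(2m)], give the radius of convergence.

Ratio test: |a_{m+1}/a_m| = [(2m³ + 4m + 5)/(2(m+1)³ + 4(m+1) + 5)] · 5·49/64 → 245/64 as m → ∞.
Hence the series converges for |w − 7| < 1/(245/64) = 64/245, so the radius of convergence is 64/245.

R = 64/245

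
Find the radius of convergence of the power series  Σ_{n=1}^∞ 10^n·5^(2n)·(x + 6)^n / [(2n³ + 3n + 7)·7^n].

Apply the ratio test: |a_{n+1}| / |a_n| = [(2n³ + 3n + 7)/(2(n+1)³ + 3(n+1) + 7)] · 10·25/7, which tends to 250/7 as n → ∞.
Convergence for |x + 6| · 250/7 < 1, i.e. |x + 6| < 7/250. So R = 7/250.

R = 7/250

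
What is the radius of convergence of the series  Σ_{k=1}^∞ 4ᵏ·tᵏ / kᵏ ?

R = ∞

By the Cauchy root test, |a_k|^(1/k) = 4/k → 0.
The limit is 0 for every t, so R = ∞.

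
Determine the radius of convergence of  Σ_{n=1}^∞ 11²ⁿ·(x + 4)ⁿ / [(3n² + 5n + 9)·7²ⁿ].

R = 49/121

The ratio of consecutive coefficients is [(3n² + 5n + 9)/(3(n+1)² + 5(n+1) + 9)] · 121/49 → 121/49.
Convergence for |x + 4| · 121/49 < 1, i.e. |x + 4| < 49/121. So R = 49/121.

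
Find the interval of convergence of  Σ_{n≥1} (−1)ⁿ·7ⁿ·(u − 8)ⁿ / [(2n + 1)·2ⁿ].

The ratio of consecutive coefficients is [(2n + 1)/(2(n+1) + 1)] · 7/2 → 7/2.
Thus R = 1/(7/2) = 2/7.
Endpoint u = 58/7: the terms alternate in sign and decrease monotonically to 0 in absolute value (size ~ c/n), so the alternating series test gives convergence.
When u = 54/7, the terms are asymptotic to a nonzero constant times 1/n, so the series diverges by limit comparison with Σ 1/n.

(54/7, 58/7]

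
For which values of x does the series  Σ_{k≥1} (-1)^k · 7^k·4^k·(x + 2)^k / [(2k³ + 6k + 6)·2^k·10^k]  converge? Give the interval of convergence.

[-19/7, -9/7]

The ratio of consecutive coefficients is [(2k³ + 6k + 6)/(2(k+1)³ + 6(k+1) + 6)] · 7·4/(2·10) → 7/5.
Thus R = 1/(7/5) = 5/7.
When x = -9/7, the terms are on the order of 1/k³, so the series converges absolutely by comparison with the p-series (p = 3 > 1).
Endpoint x = -19/7: the terms are on the order of 1/k³, so the series converges absolutely by comparison with the p-series (p = 3 > 1).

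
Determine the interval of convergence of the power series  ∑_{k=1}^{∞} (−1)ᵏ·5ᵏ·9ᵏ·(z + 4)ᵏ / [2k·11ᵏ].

By the ratio test, |a_{k+1}/a_k| = [2k/2(k+1)] · 5·9/11 → 45/11.
Hence the series converges for |z + 4| < 1/(45/11) = 11/45, so the radius of convergence is 11/45.
At z = -169/45: an alternating series whose terms decrease to 0 in absolute value, so it converges by the Leibniz criterion.
When z = -191/45, comparison with the harmonic series Σ 1/k shows the series diverges.

(-191/45, -169/45]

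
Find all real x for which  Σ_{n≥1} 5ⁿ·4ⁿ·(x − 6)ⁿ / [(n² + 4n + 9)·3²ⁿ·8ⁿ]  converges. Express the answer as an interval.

[12/5, 48/5]

Apply the ratio test: |a_{n+1}| / |a_n| = [(n² + 4n + 9)/((n+1)² + 4(n+1) + 9)] · 5·4/(9·8), which tends to 5/18 as n → ∞.
The series converges when 5/18 · |x − 6| < 1, giving R = 18/5.
At x = 48/5: the series is dominated by a constant times Σ 1/n², which converges (p = 2 > 1).
Endpoint x = 12/5: absolute convergence follows by limit comparison with Σ 1/n².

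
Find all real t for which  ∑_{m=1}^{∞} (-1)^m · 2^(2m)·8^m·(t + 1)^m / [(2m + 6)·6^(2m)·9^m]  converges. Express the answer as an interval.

(-89/8, 73/8]

The ratio of consecutive coefficients is [(2m + 6)/(2(m+1) + 6)] · 4·8/(36·9) → 8/81.
Convergence for |t + 1| · 8/81 < 1, i.e. |t + 1| < 81/8. So R = 81/8.
Endpoint t = 73/8: the terms alternate in sign and decrease monotonically to 0 in absolute value (size ~ c/m), so the alternating series test gives convergence.
At t = -89/8: the terms are asymptotic to a nonzero constant times 1/m, so the series diverges by limit comparison with Σ 1/m.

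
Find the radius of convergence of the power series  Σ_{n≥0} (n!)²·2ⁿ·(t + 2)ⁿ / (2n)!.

Ratio test: |a_{n+1}/a_n| = (n+1)²/[(2n+1)·(2n+2)] · 2 → 1/2 as n → ∞.
Hence the series converges for |t + 2| < 1/(1/2) = 2, so the radius of convergence is 2.

R = 2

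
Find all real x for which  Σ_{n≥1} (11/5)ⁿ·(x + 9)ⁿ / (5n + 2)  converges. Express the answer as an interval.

[-104/11, -94/11)

The ratio of consecutive coefficients is [(5n + 2)/(5(n+1) + 2)] · 11/5 → 11/5.
The series converges when 11/5 · |x + 9| < 1, giving R = 5/11.
At x = -94/11: the terms behave like c/n; limit comparison with the harmonic series gives divergence.
Endpoint x = -104/11: the terms alternate in sign and decrease monotonically to 0 in absolute value (size ~ c/n), so the alternating series test gives convergence.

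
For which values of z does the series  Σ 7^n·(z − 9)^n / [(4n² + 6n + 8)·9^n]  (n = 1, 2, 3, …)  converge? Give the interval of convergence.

By the ratio test, |a_{n+1}/a_n| = [(4n² + 6n + 8)/(4(n+1)² + 6(n+1) + 8)] · 7/9 → 7/9.
Convergence for |z − 9| · 7/9 < 1, i.e. |z − 9| < 9/7. So R = 9/7.
When z = 72/7, the terms are on the order of 1/n², so the series converges absolutely by comparison with the p-series (p = 2 > 1).
Check z = 54/7: the terms are on the order of 1/n², so the series converges absolutely by comparison with the p-series (p = 2 > 1).

[54/7, 72/7]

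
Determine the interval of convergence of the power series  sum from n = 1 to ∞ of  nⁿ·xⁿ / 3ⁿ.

{0}

Root test: |a_n|^(1/n) = n/3 → ∞.
The root grows without bound, so R = 0 (convergence only at x = 0).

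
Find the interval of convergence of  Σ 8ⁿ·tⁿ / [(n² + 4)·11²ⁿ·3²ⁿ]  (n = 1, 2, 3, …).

[-1089/8, 1089/8]

By the ratio test, |a_{n+1}/a_n| = [(n² + 4)/((n+1)² + 4)] · 8/(121·9) → 8/1089.
Hence the series converges for |t| < 1/(8/1089) = 1089/8, so the radius of convergence is 1089/8.
Check t = 1089/8: the terms are on the order of 1/n², so the series converges absolutely by comparison with the p-series (p = 2 > 1).
Check t = -1089/8: absolute convergence follows by limit comparison with Σ 1/n².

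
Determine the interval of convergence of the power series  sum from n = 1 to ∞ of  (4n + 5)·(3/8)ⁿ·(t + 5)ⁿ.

The ratio of consecutive coefficients is [(4(n+1) + 5)/(4n + 5)] · 3/8 → 3/8.
Thus R = 1/(3/8) = 8/3.
When t = -7/3, the terms do not tend to 0, so the series diverges.
Endpoint t = -23/3: the terms do not tend to 0, so the series diverges.

(-23/3, -7/3)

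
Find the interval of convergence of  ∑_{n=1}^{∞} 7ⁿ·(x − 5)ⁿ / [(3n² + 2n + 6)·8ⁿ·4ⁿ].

Ratio test: |a_{n+1}/a_n| = [(3n² + 2n + 6)/(3(n+1)² + 2(n+1) + 6)] · 7/(8·4) → 7/32 as n → ∞.
Hence the series converges for |x − 5| < 1/(7/32) = 32/7, so the radius of convergence is 32/7.
Endpoint x = 67/7: absolute convergence follows by limit comparison with Σ 1/n².
When x = 3/7, absolute convergence follows by limit comparison with Σ 1/n².

[3/7, 67/7]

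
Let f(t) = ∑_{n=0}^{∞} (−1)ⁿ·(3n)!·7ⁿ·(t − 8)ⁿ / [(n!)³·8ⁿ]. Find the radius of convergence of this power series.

R = 8/189

Apply the ratio test: |a_{n+1}| / |a_n| = (3n+1)·(3n+2)·(3n+3)/(n+1)³ · 7/8, which tends to 189/8 as n → ∞.
Hence the series converges for |t − 8| < 1/(189/8) = 8/189, so the radius of convergence is 8/189.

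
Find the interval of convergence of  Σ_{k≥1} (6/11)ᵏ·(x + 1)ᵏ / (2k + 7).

[-17/6, 5/6)

Apply the ratio test: |a_{k+1}| / |a_k| = [(2k + 7)/(2(k+1) + 7)] · 6/11, which tends to 6/11 as k → ∞.
The series converges when 6/11 · |x + 1| < 1, giving R = 11/6.
At x = 5/6: the terms behave like c/k; limit comparison with the harmonic series gives divergence.
When x = -17/6, an alternating series whose terms decrease to 0 in absolute value, so it converges by the Leibniz criterion.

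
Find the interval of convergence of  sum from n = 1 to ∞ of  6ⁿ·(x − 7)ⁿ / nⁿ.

Root test: |a_n|^(1/n) = 6/n → 0.
Since the n-th root of |a_n| tends to 0, the series converges for all real x; R = ∞.

(−∞, ∞)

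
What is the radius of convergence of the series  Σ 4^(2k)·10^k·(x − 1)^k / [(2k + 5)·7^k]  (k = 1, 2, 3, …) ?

Apply the ratio test: |a_{k+1}| / |a_k| = [(2k + 5)/(2(k+1) + 5)] · 16·10/7, which tends to 160/7 as k → ∞.
The series converges when 160/7 · |x − 1| < 1, giving R = 7/160.

R = 7/160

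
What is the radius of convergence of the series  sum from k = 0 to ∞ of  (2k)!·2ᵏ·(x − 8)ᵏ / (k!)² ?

R = 1/8

Apply the ratio test: |a_{k+1}| / |a_k| = (2k+1)·(2k+2)/(k+1)² · 2, which tends to 8 as k → ∞.
Convergence for |x − 8| · 8 < 1, i.e. |x − 8| < 1/8. So R = 1/8.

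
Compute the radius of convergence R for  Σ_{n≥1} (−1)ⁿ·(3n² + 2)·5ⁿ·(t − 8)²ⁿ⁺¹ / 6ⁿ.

R = √30/5

Apply the ratio test: |a_{n+1}| / |a_n| = [(3(n+1)² + 2)/(3n² + 2)] · 5/6, which tends to 5/6 as n → ∞.
Successive powers of (t − 8) differ by 2, so the series converges when |t − 8|² · 5/6 < 1, i.e. |t − 8| < √(6/5). So R = √30/5.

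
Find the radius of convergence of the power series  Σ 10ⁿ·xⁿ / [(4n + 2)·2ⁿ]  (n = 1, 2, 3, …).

Ratio test: |a_{n+1}/a_n| = [(4n + 2)/(4(n+1) + 2)] · 10/2 → 5 as n → ∞.
The series converges when 5 · |x| < 1, giving R = 1/5.

R = 1/5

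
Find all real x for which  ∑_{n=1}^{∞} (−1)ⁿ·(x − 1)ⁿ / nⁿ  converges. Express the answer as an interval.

By the Cauchy root test, |a_n|^(1/n) = 1/n → 0.
Since the n-th root of |a_n| tends to 0, the series converges for all real x; R = ∞.

(−∞, ∞)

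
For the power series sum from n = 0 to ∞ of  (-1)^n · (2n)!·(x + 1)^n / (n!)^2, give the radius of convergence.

Ratio test: |a_{n+1}/a_n| = (2n+1)·(2n+2)/(n+1)² → 4 as n → ∞.
Hence the series converges for |x + 1| < 1/(4) = 1/4, so the radius of convergence is 1/4.

R = 1/4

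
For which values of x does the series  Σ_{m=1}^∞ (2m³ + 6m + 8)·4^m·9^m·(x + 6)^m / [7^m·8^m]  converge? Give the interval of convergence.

Ratio test: |a_{m+1}/a_m| = [(2(m+1)³ + 6(m+1) + 8)/(2m³ + 6m + 8)] · 4·9/(7·8) → 9/14 as m → ∞.
Thus R = 1/(9/14) = 14/9.
When x = -40/9, the terms do not tend to 0, so the series diverges.
Endpoint x = -68/9: the m-th term does not approach 0; divergence by the term test.

(-68/9, -40/9)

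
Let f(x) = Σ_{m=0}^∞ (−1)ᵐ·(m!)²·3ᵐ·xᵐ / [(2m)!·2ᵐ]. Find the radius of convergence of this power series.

R = 8/3

By the ratio test, |a_{m+1}/a_m| = (m+1)²/[(2m+1)·(2m+2)] · 3/2 → 3/8.
The series converges when 3/8 · |x| < 1, giving R = 8/3.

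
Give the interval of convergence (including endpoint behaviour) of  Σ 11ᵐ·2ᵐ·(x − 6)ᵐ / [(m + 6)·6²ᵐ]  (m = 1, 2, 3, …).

Apply the ratio test: |a_{m+1}| / |a_m| = [(m + 6)/((m+1) + 6)] · 11·2/36, which tends to 11/18 as m → ∞.
Hence the series converges for |x − 6| < 1/(11/18) = 18/11, so the radius of convergence is 18/11.
At x = 84/11: the terms behave like c/m; limit comparison with the harmonic series gives divergence.
Check x = 48/11: convergence follows from the alternating series test (terms decrease monotonically to 0).

[48/11, 84/11)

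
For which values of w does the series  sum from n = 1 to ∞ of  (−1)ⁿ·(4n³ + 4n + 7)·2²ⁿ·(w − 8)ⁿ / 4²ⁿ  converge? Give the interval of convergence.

(4, 12)

By the ratio test, |a_{n+1}/a_n| = [(4(n+1)³ + 4(n+1) + 7)/(4n³ + 4n + 7)] · 4/16 → 1/4.
The series converges when 1/4 · |w − 8| < 1, giving R = 4.
Endpoint w = 12: the n-th term does not approach 0; divergence by the term test.
When w = 4, the terms do not tend to 0, so the series diverges.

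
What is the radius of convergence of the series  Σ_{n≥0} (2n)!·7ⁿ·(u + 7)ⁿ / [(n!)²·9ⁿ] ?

Apply the ratio test: |a_{n+1}| / |a_n| = (2n+1)·(2n+2)/(n+1)² · 7/9, which tends to 28/9 as n → ∞.
Hence the series converges for |u + 7| < 1/(28/9) = 9/28, so the radius of convergence is 9/28.

R = 9/28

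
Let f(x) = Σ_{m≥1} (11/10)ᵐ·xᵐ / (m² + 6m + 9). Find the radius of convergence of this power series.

R = 10/11

By the ratio test, |a_{m+1}/a_m| = [(m² + 6m + 9)/((m+1)² + 6(m+1) + 9)] · 11/10 → 11/10.
The series converges when 11/10 · |x| < 1, giving R = 10/11.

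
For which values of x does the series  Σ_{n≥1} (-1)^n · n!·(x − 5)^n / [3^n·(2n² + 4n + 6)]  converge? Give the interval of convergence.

{5}

Ratio test: |a_{n+1}/a_n| = (n+1) · 1/3 · (2n² + 4n + 6)/(2(n+1)² + 4(n+1) + 6) → ∞ as n → ∞.
The terms grow without bound for any (x − 5) ≠ 0, so R = 0 (convergence only at x = 5).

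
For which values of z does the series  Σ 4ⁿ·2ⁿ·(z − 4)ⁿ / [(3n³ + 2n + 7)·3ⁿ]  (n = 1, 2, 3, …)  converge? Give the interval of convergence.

The ratio of consecutive coefficients is [(3n³ + 2n + 7)/(3(n+1)³ + 2(n+1) + 7)] · 4·2/3 → 8/3.
The series converges when 8/3 · |z − 4| < 1, giving R = 3/8.
Endpoint z = 35/8: the terms are on the order of 1/n³, so the series converges absolutely by comparison with the p-series (p = 3 > 1).
At z = 29/8: the series is dominated by a constant times Σ 1/n³, which converges (p = 3 > 1).

[29/8, 35/8]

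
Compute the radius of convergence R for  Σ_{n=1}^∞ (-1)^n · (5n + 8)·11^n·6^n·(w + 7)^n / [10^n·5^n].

R = 25/33

Ratio test: |a_{n+1}/a_n| = [(5(n+1) + 8)/(5n + 8)] · 11·6/(10·5) → 33/25 as n → ∞.
The series converges when 33/25 · |w + 7| < 1, giving R = 25/33.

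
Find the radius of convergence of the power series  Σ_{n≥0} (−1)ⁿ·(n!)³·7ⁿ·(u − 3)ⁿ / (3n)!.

R = 27/7

The ratio of consecutive coefficients is (n+1)³/[(3n+1)·(3n+2)·(3n+3)] · 7 → 7/27.
Hence the series converges for |u − 3| < 1/(7/27) = 27/7, so the radius of convergence is 27/7.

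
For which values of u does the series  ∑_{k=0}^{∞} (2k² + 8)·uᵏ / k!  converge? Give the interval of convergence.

(−∞, ∞)

By the ratio test, |a_{k+1}/a_k| = (2(k+1)² + 8)/(2k² + 8) · 1/(k+1) → 0.
The ratio tends to 0 regardless of u, hence R = ∞.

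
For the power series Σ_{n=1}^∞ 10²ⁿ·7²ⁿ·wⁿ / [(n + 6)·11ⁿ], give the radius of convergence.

Ratio test: |a_{n+1}/a_n| = [(n + 6)/((n+1) + 6)] · 100·49/11 → 4900/11 as n → ∞.
Convergence for |w| · 4900/11 < 1, i.e. |w| < 11/4900. So R = 11/4900.

R = 11/4900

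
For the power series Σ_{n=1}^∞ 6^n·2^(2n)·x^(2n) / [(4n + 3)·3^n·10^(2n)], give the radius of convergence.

By the ratio test, |a_{n+1}/a_n| = [(4n + 3)/(4(n+1) + 3)] · 6·4/(3·100) → 2/25.
Successive powers of x differ by 2, so the series converges when |x|² · 2/25 < 1, i.e. |x| < √(25/2). So R = 5√2/2.

R = 5√2/2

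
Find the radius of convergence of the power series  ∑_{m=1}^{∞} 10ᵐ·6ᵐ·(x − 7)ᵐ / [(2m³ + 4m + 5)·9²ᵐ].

Ratio test: |a_{m+1}/a_m| = [(2m³ + 4m + 5)/(2(m+1)³ + 4(m+1) + 5)] · 10·6/81 → 20/27 as m → ∞.
Thus R = 1/(20/27) = 27/20.

R = 27/20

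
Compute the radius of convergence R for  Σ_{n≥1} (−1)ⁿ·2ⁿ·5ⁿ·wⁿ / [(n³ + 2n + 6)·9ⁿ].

Ratio test: |a_{n+1}/a_n| = [(n³ + 2n + 6)/((n+1)³ + 2(n+1) + 6)] · 2·5/9 → 10/9 as n → ∞.
Thus R = 1/(10/9) = 9/10.

R = 9/10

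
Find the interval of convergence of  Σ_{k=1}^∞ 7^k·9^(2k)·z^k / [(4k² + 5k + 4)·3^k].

[-1/189, 1/189]

Ratio test: |a_{k+1}/a_k| = [(4k² + 5k + 4)/(4(k+1)² + 5(k+1) + 4)] · 7·81/3 → 189 as k → ∞.
Thus R = 1/(189) = 1/189.
Endpoint z = 1/189: absolute convergence follows by limit comparison with Σ 1/k².
Check z = -1/189: the terms are on the order of 1/k², so the series converges absolutely by comparison with the p-series (p = 2 > 1).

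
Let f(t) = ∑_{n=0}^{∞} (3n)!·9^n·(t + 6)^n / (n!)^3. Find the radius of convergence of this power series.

Ratio test: |a_{n+1}/a_n| = (3n+1)·(3n+2)·(3n+3)/(n+1)³ · 9 → 243 as n → ∞.
Hence the series converges for |t + 6| < 1/(243) = 1/243, so the radius of convergence is 1/243.

R = 1/243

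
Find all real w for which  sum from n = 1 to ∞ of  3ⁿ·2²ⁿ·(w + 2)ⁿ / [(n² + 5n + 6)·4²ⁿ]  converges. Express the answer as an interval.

[-10/3, -2/3]

The ratio of consecutive coefficients is [(n² + 5n + 6)/((n+1)² + 5(n+1) + 6)] · 3·4/16 → 3/4.
Thus R = 1/(3/4) = 4/3.
At w = -2/3: the terms are on the order of 1/n², so the series converges absolutely by comparison with the p-series (p = 2 > 1).
When w = -10/3, the terms are on the order of 1/n², so the series converges absolutely by comparison with the p-series (p = 2 > 1).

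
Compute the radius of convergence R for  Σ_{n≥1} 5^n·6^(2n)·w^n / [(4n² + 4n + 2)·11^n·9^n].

By the ratio test, |a_{n+1}/a_n| = [(4n² + 4n + 2)/(4(n+1)² + 4(n+1) + 2)] · 5·36/(11·9) → 20/11.
Thus R = 1/(20/11) = 11/20.

R = 11/20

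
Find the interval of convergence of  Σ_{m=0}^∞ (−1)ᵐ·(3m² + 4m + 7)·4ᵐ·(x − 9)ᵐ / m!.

(−∞, ∞)

By the ratio test, |a_{m+1}/a_m| = (3(m+1)² + 4(m+1) + 7)/(3m² + 4m + 7) · 4 · 1/(m+1) → 0.
The ratio tends to 0 regardless of x, hence R = ∞.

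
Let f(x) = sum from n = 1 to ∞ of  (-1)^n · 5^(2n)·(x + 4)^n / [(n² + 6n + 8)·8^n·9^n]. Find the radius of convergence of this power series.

R = 72/25

Ratio test: |a_{n+1}/a_n| = [(n² + 6n + 8)/((n+1)² + 6(n+1) + 8)] · 25/(8·9) → 25/72 as n → ∞.
Convergence for |x + 4| · 25/72 < 1, i.e. |x + 4| < 72/25. So R = 72/25.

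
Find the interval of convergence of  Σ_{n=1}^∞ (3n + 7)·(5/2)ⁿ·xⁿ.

By the ratio test, |a_{n+1}/a_n| = [(3(n+1) + 7)/(3n + 7)] · 5/2 → 5/2.
Convergence for |x| · 5/2 < 1, i.e. |x| < 2/5. So R = 2/5.
Check x = 2/5: the n-th term does not approach 0; divergence by the term test.
At x = -2/5: the terms do not tend to 0, so the series diverges.

(-2/5, 2/5)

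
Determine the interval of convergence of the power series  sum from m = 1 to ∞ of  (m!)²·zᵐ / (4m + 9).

Ratio test: |a_{m+1}/a_m| = (m+1)² · (4m + 9)/(4(m+1) + 9) → ∞ as m → ∞.
The ratio grows without bound, so the series diverges whenever z ≠ 0; it converges only at z = 0. R = 0.

{0}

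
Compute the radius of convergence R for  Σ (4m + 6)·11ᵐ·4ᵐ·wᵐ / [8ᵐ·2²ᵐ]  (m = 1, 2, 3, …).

R = 8/11

Apply the ratio test: |a_{m+1}| / |a_m| = [(4(m+1) + 6)/(4m + 6)] · 11·4/(8·4), which tends to 11/8 as m → ∞.
Thus R = 1/(11/8) = 8/11.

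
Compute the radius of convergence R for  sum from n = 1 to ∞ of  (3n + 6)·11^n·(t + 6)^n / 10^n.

R = 10/11

The ratio of consecutive coefficients is [(3(n+1) + 6)/(3n + 6)] · 11/10 → 11/10.
Thus R = 1/(11/10) = 10/11.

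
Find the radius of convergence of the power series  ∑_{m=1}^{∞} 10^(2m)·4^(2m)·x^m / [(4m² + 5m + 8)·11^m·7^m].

The ratio of consecutive coefficients is [(4m² + 5m + 8)/(4(m+1)² + 5(m+1) + 8)] · 100·16/(11·7) → 1600/77.
Thus R = 1/(1600/77) = 77/1600.

R = 77/1600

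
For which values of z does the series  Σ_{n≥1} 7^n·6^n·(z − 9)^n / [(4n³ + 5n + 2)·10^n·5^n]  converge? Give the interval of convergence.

[164/21, 214/21]

Ratio test: |a_{n+1}/a_n| = [(4n³ + 5n + 2)/(4(n+1)³ + 5(n+1) + 2)] · 7·6/(10·5) → 21/25 as n → ∞.
Convergence for |z − 9| · 21/25 < 1, i.e. |z − 9| < 25/21. So R = 25/21.
Check z = 214/21: absolute convergence follows by limit comparison with Σ 1/n³.
When z = 164/21, the terms are on the order of 1/n³, so the series converges absolutely by comparison with the p-series (p = 3 > 1).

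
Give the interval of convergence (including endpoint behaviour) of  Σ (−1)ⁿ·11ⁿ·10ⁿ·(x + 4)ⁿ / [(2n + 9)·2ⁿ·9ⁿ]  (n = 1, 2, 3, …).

(-229/55, -211/55]

By the ratio test, |a_{n+1}/a_n| = [(2n + 9)/(2(n+1) + 9)] · 11·10/(2·9) → 55/9.
Thus R = 1/(55/9) = 9/55.
Check x = -211/55: an alternating series whose terms decrease to 0 in absolute value, so it converges by the Leibniz criterion.
When x = -229/55, the terms are asymptotic to a nonzero constant times 1/n, so the series diverges by limit comparison with Σ 1/n.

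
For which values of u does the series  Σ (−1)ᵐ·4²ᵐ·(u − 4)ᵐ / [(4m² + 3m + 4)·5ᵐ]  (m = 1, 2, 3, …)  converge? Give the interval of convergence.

[59/16, 69/16]

Apply the ratio test: |a_{m+1}| / |a_m| = [(4m² + 3m + 4)/(4(m+1)² + 3(m+1) + 4)] · 16/5, which tends to 16/5 as m → ∞.
Thus R = 1/(16/5) = 5/16.
When u = 69/16, the series is dominated by a constant times Σ 1/m², which converges (p = 2 > 1).
At u = 59/16: the series is dominated by a constant times Σ 1/m², which converges (p = 2 > 1).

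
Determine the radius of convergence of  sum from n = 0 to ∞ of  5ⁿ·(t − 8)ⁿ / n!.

Ratio test: |a_{n+1}/a_n| = 5 · 1/(n+1) → 0 as n → ∞.
Since the limit is 0 < 1 for every t, the series converges on all of ℝ and R = ∞.

R = ∞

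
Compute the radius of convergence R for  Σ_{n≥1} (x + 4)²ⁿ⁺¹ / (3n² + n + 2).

Ratio test: |a_{n+1}/a_n| = (3n² + n + 2)/(3(n+1)² + (n+1) + 2) → 1 as n → ∞.
Writing y = (x + 4)², the series in y has radius 1, so |x + 4| < √(1) = 1 and R = 1.

R = 1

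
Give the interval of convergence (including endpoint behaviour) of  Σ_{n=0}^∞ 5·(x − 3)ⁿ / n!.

Apply the ratio test: |a_{n+1}| / |a_n| = 5/5 · 1/(n+1), which tends to 0 as n → ∞.
The limit is 0, so the series converges for all x; R = ∞.

(−∞, ∞)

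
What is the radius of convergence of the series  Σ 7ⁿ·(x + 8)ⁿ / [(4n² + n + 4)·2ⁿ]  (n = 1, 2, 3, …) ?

R = 2/7

Apply the ratio test: |a_{n+1}| / |a_n| = [(4n² + n + 4)/(4(n+1)² + (n+1) + 4)] · 7/2, which tends to 7/2 as n → ∞.
Hence the series converges for |x + 8| < 1/(7/2) = 2/7, so the radius of convergence is 2/7.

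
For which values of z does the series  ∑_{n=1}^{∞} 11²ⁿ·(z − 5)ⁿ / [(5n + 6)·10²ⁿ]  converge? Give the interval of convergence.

The ratio of consecutive coefficients is [(5n + 6)/(5(n+1) + 6)] · 121/100 → 121/100.
Hence the series converges for |z − 5| < 1/(121/100) = 100/121, so the radius of convergence is 100/121.
At z = 705/121: comparison with the harmonic series Σ 1/n shows the series diverges.
When z = 505/121, the terms alternate in sign and decrease monotonically to 0 in absolute value (size ~ c/n), so the alternating series test gives convergence.

[505/121, 705/121)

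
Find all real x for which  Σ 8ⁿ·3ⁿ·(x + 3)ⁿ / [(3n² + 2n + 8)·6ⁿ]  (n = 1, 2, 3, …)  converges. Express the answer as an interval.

[-13/4, -11/4]

Ratio test: |a_{n+1}/a_n| = [(3n² + 2n + 8)/(3(n+1)² + 2(n+1) + 8)] · 8·3/6 → 4 as n → ∞.
Convergence for |x + 3| · 4 < 1, i.e. |x + 3| < 1/4. So R = 1/4.
When x = -11/4, absolute convergence follows by limit comparison with Σ 1/n².
Endpoint x = -13/4: the series is dominated by a constant times Σ 1/n², which converges (p = 2 > 1).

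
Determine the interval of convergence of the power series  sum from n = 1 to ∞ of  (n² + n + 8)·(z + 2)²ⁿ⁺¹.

(-3, -1)

Ratio test: |a_{n+1}/a_n| = ((n+1)² + (n+1) + 8)/(n² + n + 8) → 1 as n → ∞.
Writing y = (z + 2)², the series in y has radius 1, so |z + 2| < √(1) = 1 and R = 1.
Endpoint z = -1: the n-th term does not approach 0; divergence by the term test.
When z = -3, the n-th term does not approach 0; divergence by the term test.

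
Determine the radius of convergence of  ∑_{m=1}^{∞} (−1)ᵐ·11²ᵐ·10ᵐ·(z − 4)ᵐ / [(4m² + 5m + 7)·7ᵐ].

Ratio test: |a_{m+1}/a_m| = [(4m² + 5m + 7)/(4(m+1)² + 5(m+1) + 7)] · 121·10/7 → 1210/7 as m → ∞.
The series converges when 1210/7 · |z − 4| < 1, giving R = 7/1210.

R = 7/1210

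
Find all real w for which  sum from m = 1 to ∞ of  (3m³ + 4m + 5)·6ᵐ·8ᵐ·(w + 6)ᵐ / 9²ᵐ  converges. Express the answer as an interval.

(-123/16, -69/16)

By the ratio test, |a_{m+1}/a_m| = [(3(m+1)³ + 4(m+1) + 5)/(3m³ + 4m + 5)] · 6·8/81 → 16/27.
The series converges when 16/27 · |w + 6| < 1, giving R = 27/16.
Endpoint w = -69/16: the terms do not tend to 0, so the series diverges.
Endpoint w = -123/16: the m-th term does not approach 0; divergence by the term test.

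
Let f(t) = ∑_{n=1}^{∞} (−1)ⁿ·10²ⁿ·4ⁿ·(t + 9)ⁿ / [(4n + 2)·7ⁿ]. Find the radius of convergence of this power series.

R = 7/400

Ratio test: |a_{n+1}/a_n| = [(4n + 2)/(4(n+1) + 2)] · 100·4/7 → 400/7 as n → ∞.
Hence the series converges for |t + 9| < 1/(400/7) = 7/400, so the radius of convergence is 7/400.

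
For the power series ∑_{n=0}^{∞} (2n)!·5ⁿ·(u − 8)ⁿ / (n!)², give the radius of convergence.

R = 1/20

By the ratio test, |a_{n+1}/a_n| = (2n+1)·(2n+2)/(n+1)² · 5 → 20.
Convergence for |u − 8| · 20 < 1, i.e. |u − 8| < 1/20. So R = 1/20.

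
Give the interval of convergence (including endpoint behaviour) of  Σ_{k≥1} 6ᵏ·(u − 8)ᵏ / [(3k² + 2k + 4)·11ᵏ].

The ratio of consecutive coefficients is [(3k² + 2k + 4)/(3(k+1)² + 2(k+1) + 4)] · 6/11 → 6/11.
Thus R = 1/(6/11) = 11/6.
At u = 59/6: absolute convergence follows by limit comparison with Σ 1/k².
Check u = 37/6: the terms are on the order of 1/k², so the series converges absolutely by comparison with the p-series (p = 2 > 1).

[37/6, 59/6]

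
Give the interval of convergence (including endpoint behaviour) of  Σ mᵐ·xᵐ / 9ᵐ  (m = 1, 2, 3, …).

{0}

Applying the root test, |a_m|^(1/m) = m/9 → ∞.
The root grows without bound, so R = 0 (convergence only at x = 0).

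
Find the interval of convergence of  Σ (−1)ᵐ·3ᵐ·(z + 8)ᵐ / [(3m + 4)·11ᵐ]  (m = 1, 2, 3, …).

Ratio test: |a_{m+1}/a_m| = [(3m + 4)/(3(m+1) + 4)] · 3/11 → 3/11 as m → ∞.
The series converges when 3/11 · |z + 8| < 1, giving R = 11/3.
Check z = -13/3: the terms alternate in sign and decrease monotonically to 0 in absolute value (size ~ c/m), so the alternating series test gives convergence.
Check z = -35/3: the terms behave like c/m; limit comparison with the harmonic series gives divergence.

(-35/3, -13/3]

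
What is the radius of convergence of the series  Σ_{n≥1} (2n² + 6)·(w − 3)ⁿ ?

R = 1

By the ratio test, |a_{n+1}/a_n| = (2(n+1)² + 6)/(2n² + 6) → 1.
So the series converges when |w − 3| < 1 and diverges when |w − 3| > 1; R = 1.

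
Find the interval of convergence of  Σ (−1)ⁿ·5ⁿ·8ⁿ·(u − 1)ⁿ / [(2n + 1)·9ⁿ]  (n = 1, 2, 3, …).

By the ratio test, |a_{n+1}/a_n| = [(2n + 1)/(2(n+1) + 1)] · 5·8/9 → 40/9.
Hence the series converges for |u − 1| < 1/(40/9) = 9/40, so the radius of convergence is 9/40.
When u = 49/40, the terms alternate in sign and decrease monotonically to 0 in absolute value (size ~ c/n), so the alternating series test gives convergence.
Check u = 31/40: comparison with the harmonic series Σ 1/n shows the series diverges.

(31/40, 49/40]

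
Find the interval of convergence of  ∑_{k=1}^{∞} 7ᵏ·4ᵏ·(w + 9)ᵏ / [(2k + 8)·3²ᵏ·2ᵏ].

[-135/14, -117/14)

By the ratio test, |a_{k+1}/a_k| = [(2k + 8)/(2(k+1) + 8)] · 7·4/(9·2) → 14/9.
The series converges when 14/9 · |w + 9| < 1, giving R = 9/14.
When w = -117/14, the terms are asymptotic to a nonzero constant times 1/k, so the series diverges by limit comparison with Σ 1/k.
When w = -135/14, an alternating series whose terms decrease to 0 in absolute value, so it converges by the Leibniz criterion.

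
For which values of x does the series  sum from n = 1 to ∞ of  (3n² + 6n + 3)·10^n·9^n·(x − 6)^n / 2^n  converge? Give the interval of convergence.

(269/45, 271/45)

Ratio test: |a_{n+1}/a_n| = [(3(n+1)² + 6(n+1) + 3)/(3n² + 6n + 3)] · 10·9/2 → 45 as n → ∞.
Hence the series converges for |x − 6| < 1/(45) = 1/45, so the radius of convergence is 1/45.
When x = 271/45, the terms have absolute value of order n², which does not tend to 0, so the series diverges by the divergence test.
When x = 269/45, the n-th term does not approach 0; divergence by the term test.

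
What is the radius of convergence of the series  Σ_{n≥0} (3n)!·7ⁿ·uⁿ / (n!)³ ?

By the ratio test, |a_{n+1}/a_n| = (3n+1)·(3n+2)·(3n+3)/(n+1)³ · 7 → 189.
Thus R = 1/(189) = 1/189.

R = 1/189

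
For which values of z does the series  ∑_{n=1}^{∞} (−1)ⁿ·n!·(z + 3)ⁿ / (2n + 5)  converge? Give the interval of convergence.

{-3}

Apply the ratio test: |a_{n+1}| / |a_n| = (n+1) · (2n + 5)/(2(n+1) + 5), which tends to ∞ as n → ∞.
The terms grow without bound for any (z + 3) ≠ 0, so R = 0 (convergence only at z = -3).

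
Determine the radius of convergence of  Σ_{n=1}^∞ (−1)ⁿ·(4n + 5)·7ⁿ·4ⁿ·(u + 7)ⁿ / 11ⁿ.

R = 11/28

By the ratio test, |a_{n+1}/a_n| = [(4(n+1) + 5)/(4n + 5)] · 7·4/11 → 28/11.
Thus R = 1/(28/11) = 11/28.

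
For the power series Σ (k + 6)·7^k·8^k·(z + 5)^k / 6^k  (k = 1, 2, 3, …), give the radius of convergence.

R = 3/28

By the ratio test, |a_{k+1}/a_k| = [((k+1) + 6)/(k + 6)] · 7·8/6 → 28/3.
Hence the series converges for |z + 5| < 1/(28/3) = 3/28, so the radius of convergence is 3/28.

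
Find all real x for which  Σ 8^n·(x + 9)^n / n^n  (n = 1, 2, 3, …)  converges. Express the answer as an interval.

(−∞, ∞)

Applying the root test, |a_n|^(1/n) = 8/n → 0.
Since the n-th root of |a_n| tends to 0, the series converges for all real x; R = ∞.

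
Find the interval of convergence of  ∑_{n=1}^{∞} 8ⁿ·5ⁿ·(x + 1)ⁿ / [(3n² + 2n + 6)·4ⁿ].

[-11/10, -9/10]

Ratio test: |a_{n+1}/a_n| = [(3n² + 2n + 6)/(3(n+1)² + 2(n+1) + 6)] · 8·5/4 → 10 as n → ∞.
Thus R = 1/(10) = 1/10.
When x = -9/10, the series is dominated by a constant times Σ 1/n², which converges (p = 2 > 1).
When x = -11/10, the series is dominated by a constant times Σ 1/n², which converges (p = 2 > 1).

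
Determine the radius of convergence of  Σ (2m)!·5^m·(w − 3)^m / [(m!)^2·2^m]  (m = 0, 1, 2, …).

Apply the ratio test: |a_{m+1}| / |a_m| = (2m+1)·(2m+2)/(m+1)² · 5/2, which tends to 10 as m → ∞.
Thus R = 1/(10) = 1/10.

R = 1/10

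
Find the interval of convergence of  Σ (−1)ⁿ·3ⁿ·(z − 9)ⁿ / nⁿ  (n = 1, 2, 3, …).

By the Cauchy root test, |a_n|^(1/n) = 3/n → 0.
The limit is 0 for every z, so R = ∞.

(−∞, ∞)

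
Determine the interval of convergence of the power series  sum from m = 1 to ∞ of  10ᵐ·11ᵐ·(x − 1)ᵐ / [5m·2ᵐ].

The ratio of consecutive coefficients is [5m/5(m+1)] · 10·11/2 → 55.
Thus R = 1/(55) = 1/55.
When x = 56/55, the terms behave like c/m; limit comparison with the harmonic series gives divergence.
When x = 54/55, the terms alternate in sign and decrease monotonically to 0 in absolute value (size ~ c/m), so the alternating series test gives convergence.

[54/55, 56/55)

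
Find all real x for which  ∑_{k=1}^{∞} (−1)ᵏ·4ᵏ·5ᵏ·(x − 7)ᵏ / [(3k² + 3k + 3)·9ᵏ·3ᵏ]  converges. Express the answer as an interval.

[113/20, 167/20]

Ratio test: |a_{k+1}/a_k| = [(3k² + 3k + 3)/(3(k+1)² + 3(k+1) + 3)] · 4·5/(9·3) → 20/27 as k → ∞.
Convergence for |x − 7| · 20/27 < 1, i.e. |x − 7| < 27/20. So R = 27/20.
Check x = 167/20: the terms are on the order of 1/k², so the series converges absolutely by comparison with the p-series (p = 2 > 1).
At x = 113/20: the series is dominated by a constant times Σ 1/k², which converges (p = 2 > 1).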